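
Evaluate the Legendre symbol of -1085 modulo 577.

1

(-1085|577)
  = (69|577)    [-1085 ≡ 69 mod 577]
  = (577|69)    [QR: 69 ≡ 1 mod 4, sign kept]
  = (25|69)    [577 ≡ 25 mod 69]
  = (69|25)    [QR: 25 ≡ 1 mod 4, sign kept]
  = (19|25)    [69 ≡ 19 mod 25]
  = (25|19)    [QR: 25 ≡ 1 mod 4, sign kept]
  = (6|19)    [25 ≡ 6 mod 19]
  = -(3|19)    [19 ≡ 3 mod 8 ⇒ (2|19) = -1]
  = (19|3)    [QR: both ≡ 3 mod 4, sign flips]
  = (1|3)    [19 ≡ 1 mod 3]
  = 1    [(1|3) = 1]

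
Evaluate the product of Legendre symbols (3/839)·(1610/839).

By multiplicativity, (3·1610/839) = (3/839)·(1610/839).
First factor (3/839):
(3/839)
  = -(839/3)    [QR: both ≡ 3 mod 4, sign flips]
  = -(2/3)    [839 ≡ 2 mod 3]
  = (1/3)    [3 ≡ 3 mod 8 ⇒ (2/3) = -1]
  = 1    [(1/3) = 1]
Second factor (1610/839):
(1610/839)
  = (771/839)    [1610 ≡ 771 mod 839]
  = -(839/771)    [QR: both ≡ 3 mod 4, sign flips]
  = -(68/771)    [839 ≡ 68 mod 771]
  = -(17/771)    [771 ≡ 3 mod 8 ⇒ (2/771)^2 = +1]
  = -(771/17)    [QR: 17 ≡ 1 mod 4, sign kept]
  = -(6/17)    [771 ≡ 6 mod 17]
  = -(3/17)    [17 ≡ 1 mod 8 ⇒ (2/17) = +1]
  = -(17/3)    [QR: 17 ≡ 1 mod 4, sign kept]
  = -(2/3)    [17 ≡ 2 mod 3]
  = (1/3)    [3 ≡ 3 mod 8 ⇒ (2/3) = -1]
  = 1    [(1/3) = 1]
Product: (1)·(1) = 1.

1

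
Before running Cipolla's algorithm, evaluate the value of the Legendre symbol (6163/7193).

(6163/7193)
  = (7193/6163)    [QR: 7193 ≡ 1 mod 4, sign kept]
  = (1030/6163)    [7193 ≡ 1030 mod 6163]
  = -(515/6163)    [6163 ≡ 3 mod 8 ⇒ (2/6163) = -1]
  = (6163/515)    [QR: both ≡ 3 mod 4, sign flips]
  = (498/515)    [6163 ≡ 498 mod 515]
  = -(249/515)    [515 ≡ 3 mod 8 ⇒ (2/515) = -1]
  = -(515/249)    [QR: 249 ≡ 1 mod 4, sign kept]
  = -(17/249)    [515 ≡ 17 mod 249]
  = -(249/17)    [QR: 17 ≡ 1 mod 4, sign kept]
  = -(11/17)    [249 ≡ 11 mod 17]
  = -(17/11)    [QR: 17 ≡ 1 mod 4, sign kept]
  = -(6/11)    [17 ≡ 6 mod 11]
  = (3/11)    [11 ≡ 3 mod 8 ⇒ (2/11) = -1]
  = -(11/3)    [QR: both ≡ 3 mod 4, sign flips]
  = -(2/3)    [11 ≡ 2 mod 3]
  = (1/3)    [3 ≡ 3 mod 8 ⇒ (2/3) = -1]
  = 1    [(1/3) = 1]

1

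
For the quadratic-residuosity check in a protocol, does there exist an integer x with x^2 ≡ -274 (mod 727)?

yes

(-274/727)
  = (453/727)    [-274 ≡ 453 mod 727]
  = (727/453)    [QR: 453 ≡ 1 mod 4, sign kept]
  = (274/453)    [727 ≡ 274 mod 453]
  = -(137/453)    [453 ≡ 5 mod 8 ⇒ (2/453) = -1]
  = -(453/137)    [QR: 137 ≡ 1 mod 4, sign kept]
  = -(42/137)    [453 ≡ 42 mod 137]
  = -(21/137)    [137 ≡ 1 mod 8 ⇒ (2/137) = +1]
  = -(137/21)    [QR: 21 ≡ 1 mod 4, sign kept]
  = -(11/21)    [137 ≡ 11 mod 21]
  = -(21/11)    [QR: 21 ≡ 1 mod 4, sign kept]
  = -(10/11)    [21 ≡ 10 mod 11]
  = (5/11)    [11 ≡ 3 mod 8 ⇒ (2/11) = -1]
  = (11/5)    [QR: 5 ≡ 1 mod 4, sign kept]
  = (1/5)    [11 ≡ 1 mod 5]
  = 1    [(1/5) = 1]
(-274/727) = 1, and 727 is prime, so -274 is a quadratic residue mod 727.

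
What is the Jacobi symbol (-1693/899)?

(-1693/899)
  = -(1693/899)    [899 ≡ 3 mod 4 ⇒ (-1/899) = -1]
  = -(794/899)    [1693 ≡ 794 mod 899]
  = (397/899)    [899 ≡ 3 mod 8 ⇒ (2/899) = -1]
  = (899/397)    [QR: 397 ≡ 1 mod 4, sign kept]
  = (105/397)    [899 ≡ 105 mod 397]
  = (397/105)    [QR: 105 ≡ 1 mod 4, sign kept]
  = (82/105)    [397 ≡ 82 mod 105]
  = (41/105)    [105 ≡ 1 mod 8 ⇒ (2/105) = +1]
  = (105/41)    [QR: 41 ≡ 1 mod 4, sign kept]
  = (23/41)    [105 ≡ 23 mod 41]
  = (41/23)    [QR: 41 ≡ 1 mod 4, sign kept]
  = (18/23)    [41 ≡ 18 mod 23]
  = (9/23)    [23 ≡ 7 mod 8 ⇒ (2/23) = +1]
  = (23/9)    [QR: 9 ≡ 1 mod 4, sign kept]
  = (5/9)    [23 ≡ 5 mod 9]
  = (9/5)    [QR: 5 ≡ 1 mod 4, sign kept]
  = (4/5)    [9 ≡ 4 mod 5]
  = (1/5)    [5 ≡ 5 mod 8 ⇒ (2/5)^2 = +1]
  = 1    [(1/5) = 1]

1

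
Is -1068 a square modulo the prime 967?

Pull out -1: (-1068/967) = (-1/967)·(1068/967). Since 967 ≡ 3 (mod 4), (-1/967) = -1. Now have -(1068/967).
Reduce the numerator: 1068 ≡ 101 (mod 967), so (1068/967) = (101/967).
101 ≡ 1 (mod 4), so quadratic reciprocity gives (101/967) = (967/101). Reduce: 967 ≡ 58 (mod 101). Now have -(58/101).
Factor out 2: 58 = 2·29. Since 101 ≡ 5 (mod 8), (2/101) = -1. Now have (29/101).
29 ≡ 1 (mod 4), so quadratic reciprocity gives (29/101) = (101/29). Reduce: 101 ≡ 14 (mod 29). Now have (14/29).
Factor out 2: 14 = 2·7. Since 29 ≡ 5 (mod 8), (2/29) = -1. Now have -(7/29).
29 ≡ 1 (mod 4), so quadratic reciprocity gives (7/29) = (29/7). Reduce: 29 ≡ 1 (mod 7). Now have -(1/7).
(1/7) = 1. Collecting the sign factors: -1.
(-1068/967) = -1, and 967 is prime, so -1068 is not a quadratic residue mod 967.

no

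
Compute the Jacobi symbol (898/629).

Reduce the numerator: 898 ≡ 269 (mod 629), so (898/629) = (269/629).
269 ≡ 1 (mod 4), so quadratic reciprocity gives (269/629) = (629/269). Reduce: 629 ≡ 91 (mod 269). Now have (91/269).
269 ≡ 1 (mod 4), so quadratic reciprocity gives (91/269) = (269/91). Reduce: 269 ≡ 87 (mod 91). Now have (87/91).
Both 87 ≡ 3 and 91 ≡ 3 (mod 4), so reciprocity gives (87/91) = -(91/87). Reduce: 91 ≡ 4 (mod 87). Now have -(4/87).
Factor out 2: 4 = 2^2. Since 87 ≡ 7 (mod 8), (2/87) = +1, and (2/87)^2 = +1. Now have -(1/87).
(1/87) = 1. Collecting the sign factors: -1.

-1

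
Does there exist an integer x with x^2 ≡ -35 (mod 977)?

(-35/977)
  = (35/977)    [977 ≡ 1 mod 4 ⇒ (-1/977) = +1]
  = (977/35)    [QR: 977 ≡ 1 mod 4, sign kept]
  = (32/35)    [977 ≡ 32 mod 35]
  = -(1/35)    [35 ≡ 3 mod 8 ⇒ (2/35)^5 = -1]
  = -1    [(1/35) = 1]
The Legendre symbol is -1, so x^2 ≡ -35 (mod 977) has no solution.

no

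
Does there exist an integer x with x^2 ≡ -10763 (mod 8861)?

yes

Reduce the numerator: -10763 ≡ 6959 (mod 8861), so (-10763|8861) = (6959|8861).
8861 ≡ 1 (mod 4), so quadratic reciprocity gives (6959|8861) = (8861|6959). Reduce: 8861 ≡ 1902 (mod 6959). Now have (1902|6959).
Factor out 2: 1902 = 2·951. Since 6959 ≡ 7 (mod 8), (2|6959) = +1. Now have (951|6959).
Both 951 ≡ 3 and 6959 ≡ 3 (mod 4), so reciprocity gives (951|6959) = -(6959|951). Reduce: 6959 ≡ 302 (mod 951). Now have -(302|951).
Factor out 2: 302 = 2·151. Since 951 ≡ 7 (mod 8), (2|951) = +1. Now have -(151|951).
Both 151 ≡ 3 and 951 ≡ 3 (mod 4), so reciprocity gives (151|951) = -(951|151). Reduce: 951 ≡ 45 (mod 151). Now have (45|151).
45 ≡ 1 (mod 4), so quadratic reciprocity gives (45|151) = (151|45). Reduce: 151 ≡ 16 (mod 45). Now have (16|45).
Factor out 2: 16 = 2^4. Since 45 ≡ 5 (mod 8), (2|45) = -1, and (2|45)^4 = +1. Now have (1|45).
(1|45) = 1. Collecting the sign factors: 1.
The Legendre symbol is 1, so x^2 ≡ -10763 (mod 8861) has solution.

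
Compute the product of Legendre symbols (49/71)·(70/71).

By multiplicativity, (49·70/71) = (49/71)·(70/71).
First factor (49/71):
(49/71)
  = (71/49)    [QR: 49 ≡ 1 mod 4, sign kept]
  = (22/49)    [71 ≡ 22 mod 49]
  = (11/49)    [49 ≡ 1 mod 8 ⇒ (2/49) = +1]
  = (49/11)    [QR: 49 ≡ 1 mod 4, sign kept]
  = (5/11)    [49 ≡ 5 mod 11]
  = (11/5)    [QR: 5 ≡ 1 mod 4, sign kept]
  = (1/5)    [11 ≡ 1 mod 5]
  = 1    [(1/5) = 1]
Second factor (70/71):
(70/71)
  = (35/71)    [71 ≡ 7 mod 8 ⇒ (2/71) = +1]
  = -(71/35)    [QR: both ≡ 3 mod 4, sign flips]
  = -(1/35)    [71 ≡ 1 mod 35]
  = -1    [(1/35) = 1]
Product: (1)·(-1) = -1.

-1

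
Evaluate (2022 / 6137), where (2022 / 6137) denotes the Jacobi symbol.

(2022 / 6137)
  = (1011 / 6137)    [6137 ≡ 1 mod 8 ⇒ (2 / 6137) = +1]
  = (6137 / 1011)    [QR: 6137 ≡ 1 mod 4, sign kept]
  = (71 / 1011)    [6137 ≡ 71 mod 1011]
  = -(1011 / 71)    [QR: both ≡ 3 mod 4, sign flips]
  = -(17 / 71)    [1011 ≡ 17 mod 71]
  = -(71 / 17)    [QR: 17 ≡ 1 mod 4, sign kept]
  = -(3 / 17)    [71 ≡ 3 mod 17]
  = -(17 / 3)    [QR: 17 ≡ 1 mod 4, sign kept]
  = -(2 / 3)    [17 ≡ 2 mod 3]
  = (1 / 3)    [3 ≡ 3 mod 8 ⇒ (2 / 3) = -1]
  = 1    [(1 / 3) = 1]

1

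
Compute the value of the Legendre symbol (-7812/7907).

Reduce the numerator: -7812 ≡ 95 (mod 7907), so (-7812/7907) = (95/7907).
Both 95 ≡ 3 and 7907 ≡ 3 (mod 4), so reciprocity gives (95/7907) = -(7907/95). Reduce: 7907 ≡ 22 (mod 95). Now have -(22/95).
Factor out 2: 22 = 2·11. Since 95 ≡ 7 (mod 8), (2/95) = +1. Now have -(11/95).
Both 11 ≡ 3 and 95 ≡ 3 (mod 4), so reciprocity gives (11/95) = -(95/11). Reduce: 95 ≡ 7 (mod 11). Now have (7/11).
Both 7 ≡ 3 and 11 ≡ 3 (mod 4), so reciprocity gives (7/11) = -(11/7). Reduce: 11 ≡ 4 (mod 7). Now have -(4/7).
Factor out 2: 4 = 2^2. Since 7 ≡ 7 (mod 8), (2/7) = +1, and (2/7)^2 = +1. Now have -(1/7).
(1/7) = 1. Collecting the sign factors: -1.

-1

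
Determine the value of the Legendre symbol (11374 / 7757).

-1

(11374 / 7757)
  = (3617 / 7757)    [11374 ≡ 3617 mod 7757]
  = (7757 / 3617)    [QR: 3617 ≡ 1 mod 4, sign kept]
  = (523 / 3617)    [7757 ≡ 523 mod 3617]
  = (3617 / 523)    [QR: 3617 ≡ 1 mod 4, sign kept]
  = (479 / 523)    [3617 ≡ 479 mod 523]
  = -(523 / 479)    [QR: both ≡ 3 mod 4, sign flips]
  = -(44 / 479)    [523 ≡ 44 mod 479]
  = -(11 / 479)    [479 ≡ 7 mod 8 ⇒ (2 / 479)^2 = +1]
  = (479 / 11)    [QR: both ≡ 3 mod 4, sign flips]
  = (6 / 11)    [479 ≡ 6 mod 11]
  = -(3 / 11)    [11 ≡ 3 mod 8 ⇒ (2 / 11) = -1]
  = (11 / 3)    [QR: both ≡ 3 mod 4, sign flips]
  = (2 / 3)    [11 ≡ 2 mod 3]
  = -(1 / 3)    [3 ≡ 3 mod 8 ⇒ (2 / 3) = -1]
  = -1    [(1 / 3) = 1]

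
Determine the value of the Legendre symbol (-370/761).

1

(-370/761)
  = (391/761)    [-370 ≡ 391 mod 761]
  = (761/391)    [QR: 761 ≡ 1 mod 4, sign kept]
  = (370/391)    [761 ≡ 370 mod 391]
  = (185/391)    [391 ≡ 7 mod 8 ⇒ (2/391) = +1]
  = (391/185)    [QR: 185 ≡ 1 mod 4, sign kept]
  = (21/185)    [391 ≡ 21 mod 185]
  = (185/21)    [QR: 21 ≡ 1 mod 4, sign kept]
  = (17/21)    [185 ≡ 17 mod 21]
  = (21/17)    [QR: 17 ≡ 1 mod 4, sign kept]
  = (4/17)    [21 ≡ 4 mod 17]
  = (1/17)    [17 ≡ 1 mod 8 ⇒ (2/17)^2 = +1]
  = 1    [(1/17) = 1]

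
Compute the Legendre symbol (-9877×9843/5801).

1

By multiplicativity, (-9877·9843/5801) = (-9877/5801)·(9843/5801).
First factor (-9877/5801):
(-9877/5801)
  = (9877/5801)    [5801 ≡ 1 mod 4 ⇒ (-1/5801) = +1]
  = (4076/5801)    [9877 ≡ 4076 mod 5801]
  = (1019/5801)    [5801 ≡ 1 mod 8 ⇒ (2/5801)^2 = +1]
  = (5801/1019)    [QR: 5801 ≡ 1 mod 4, sign kept]
  = (706/1019)    [5801 ≡ 706 mod 1019]
  = -(353/1019)    [1019 ≡ 3 mod 8 ⇒ (2/1019) = -1]
  = -(1019/353)    [QR: 353 ≡ 1 mod 4, sign kept]
  = -(313/353)    [1019 ≡ 313 mod 353]
  = -(353/313)    [QR: 313 ≡ 1 mod 4, sign kept]
  = -(40/313)    [353 ≡ 40 mod 313]
  = -(5/313)    [313 ≡ 1 mod 8 ⇒ (2/313)^3 = +1]
  = -(313/5)    [QR: 5 ≡ 1 mod 4, sign kept]
  = -(3/5)    [313 ≡ 3 mod 5]
  = -(5/3)    [QR: 5 ≡ 1 mod 4, sign kept]
  = -(2/3)    [5 ≡ 2 mod 3]
  = (1/3)    [3 ≡ 3 mod 8 ⇒ (2/3) = -1]
  = 1    [(1/3) = 1]
Second factor (9843/5801):
(9843/5801)
  = (4042/5801)    [9843 ≡ 4042 mod 5801]
  = (2021/5801)    [5801 ≡ 1 mod 8 ⇒ (2/5801) = +1]
  = (5801/2021)    [QR: 2021 ≡ 1 mod 4, sign kept]
  = (1759/2021)    [5801 ≡ 1759 mod 2021]
  = (2021/1759)    [QR: 2021 ≡ 1 mod 4, sign kept]
  = (262/1759)    [2021 ≡ 262 mod 1759]
  = (131/1759)    [1759 ≡ 7 mod 8 ⇒ (2/1759) = +1]
  = -(1759/131)    [QR: both ≡ 3 mod 4, sign flips]
  = -(56/131)    [1759 ≡ 56 mod 131]
  = (7/131)    [131 ≡ 3 mod 8 ⇒ (2/131)^3 = -1]
  = -(131/7)    [QR: both ≡ 3 mod 4, sign flips]
  = -(5/7)    [131 ≡ 5 mod 7]
  = -(7/5)    [QR: 5 ≡ 1 mod 4, sign kept]
  = -(2/5)    [7 ≡ 2 mod 5]
  = (1/5)    [5 ≡ 5 mod 8 ⇒ (2/5) = -1]
  = 1    [(1/5) = 1]
Product: (1)·(1) = 1.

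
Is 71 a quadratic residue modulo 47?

yes

Reduce the numerator: 71 ≡ 24 (mod 47), so (71/47) = (24/47).
Factor out 2: 24 = 2^3·3. Since 47 ≡ 7 (mod 8), (2/47) = +1, and (2/47)^3 = +1. Now have (3/47).
Both 3 ≡ 3 and 47 ≡ 3 (mod 4), so reciprocity gives (3/47) = -(47/3). Reduce: 47 ≡ 2 (mod 3). Now have -(2/3).
Factor out 2: 2 = 2. Since 3 ≡ 3 (mod 8), (2/3) = -1. Now have (1/3).
(1/3) = 1. Collecting the sign factors: 1.
(71/47) = 1, and 47 is prime, so 71 is a quadratic residue mod 47.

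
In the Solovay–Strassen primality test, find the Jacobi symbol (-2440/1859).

(-2440/1859)
  = (1278/1859)    [-2440 ≡ 1278 mod 1859]
  = -(639/1859)    [1859 ≡ 3 mod 8 ⇒ (2/1859) = -1]
  = (1859/639)    [QR: both ≡ 3 mod 4, sign flips]
  = (581/639)    [1859 ≡ 581 mod 639]
  = (639/581)    [QR: 581 ≡ 1 mod 4, sign kept]
  = (58/581)    [639 ≡ 58 mod 581]
  = -(29/581)    [581 ≡ 5 mod 8 ⇒ (2/581) = -1]
  = -(581/29)    [QR: 29 ≡ 1 mod 4, sign kept]
  = -(1/29)    [581 ≡ 1 mod 29]
  = -1    [(1/29) = 1]

-1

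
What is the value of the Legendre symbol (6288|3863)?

-1

(6288|3863)
  = (2425|3863)    [6288 ≡ 2425 mod 3863]
  = (3863|2425)    [QR: 2425 ≡ 1 mod 4, sign kept]
  = (1438|2425)    [3863 ≡ 1438 mod 2425]
  = (719|2425)    [2425 ≡ 1 mod 8 ⇒ (2|2425) = +1]
  = (2425|719)    [QR: 2425 ≡ 1 mod 4, sign kept]
  = (268|719)    [2425 ≡ 268 mod 719]
  = (67|719)    [719 ≡ 7 mod 8 ⇒ (2|719)^2 = +1]
  = -(719|67)    [QR: both ≡ 3 mod 4, sign flips]
  = -(49|67)    [719 ≡ 49 mod 67]
  = -(67|49)    [QR: 49 ≡ 1 mod 4, sign kept]
  = -(18|49)    [67 ≡ 18 mod 49]
  = -(9|49)    [49 ≡ 1 mod 8 ⇒ (2|49) = +1]
  = -(49|9)    [QR: 9 ≡ 1 mod 4, sign kept]
  = -(4|9)    [49 ≡ 4 mod 9]
  = -(1|9)    [9 ≡ 1 mod 8 ⇒ (2|9)^2 = +1]
  = -1    [(1|9) = 1]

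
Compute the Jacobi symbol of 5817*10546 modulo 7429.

By multiplicativity, (5817·10546/7429) = (5817/7429)·(10546/7429).
First factor (5817/7429):
5817 ≡ 1 (mod 4), so quadratic reciprocity gives (5817/7429) = (7429/5817). Reduce: 7429 ≡ 1612 (mod 5817). Now have (1612/5817).
Factor out 2: 1612 = 2^2·403. Since 5817 ≡ 1 (mod 8), (2/5817) = +1, and (2/5817)^2 = +1. Now have (403/5817).
5817 ≡ 1 (mod 4), so quadratic reciprocity gives (403/5817) = (5817/403). Reduce: 5817 ≡ 175 (mod 403). Now have (175/403).
Both 175 ≡ 3 and 403 ≡ 3 (mod 4), so reciprocity gives (175/403) = -(403/175). Reduce: 403 ≡ 53 (mod 175). Now have -(53/175).
53 ≡ 1 (mod 4), so quadratic reciprocity gives (53/175) = (175/53). Reduce: 175 ≡ 16 (mod 53). Now have -(16/53).
Factor out 2: 16 = 2^4. Since 53 ≡ 5 (mod 8), (2/53) = -1, and (2/53)^4 = +1. Now have -(1/53).
(1/53) = 1. Collecting the sign factors: -1.
Second factor (10546/7429):
Reduce the numerator: 10546 ≡ 3117 (mod 7429), so (10546/7429) = (3117/7429).
3117 ≡ 1 (mod 4), so quadratic reciprocity gives (3117/7429) = (7429/3117). Reduce: 7429 ≡ 1195 (mod 3117). Now have (1195/3117).
3117 ≡ 1 (mod 4), so quadratic reciprocity gives (1195/3117) = (3117/1195). Reduce: 3117 ≡ 727 (mod 1195). Now have (727/1195).
Both 727 ≡ 3 and 1195 ≡ 3 (mod 4), so reciprocity gives (727/1195) = -(1195/727). Reduce: 1195 ≡ 468 (mod 727). Now have -(468/727).
Factor out 2: 468 = 2^2·117. Since 727 ≡ 7 (mod 8), (2/727) = +1, and (2/727)^2 = +1. Now have -(117/727).
117 ≡ 1 (mod 4), so quadratic reciprocity gives (117/727) = (727/117). Reduce: 727 ≡ 25 (mod 117). Now have -(25/117).
25 ≡ 1 (mod 4), so quadratic reciprocity gives (25/117) = (117/25). Reduce: 117 ≡ 17 (mod 25). Now have -(17/25).
17 ≡ 1 (mod 4), so quadratic reciprocity gives (17/25) = (25/17). Reduce: 25 ≡ 8 (mod 17). Now have -(8/17).
Factor out 2: 8 = 2^3. Since 17 ≡ 1 (mod 8), (2/17) = +1, and (2/17)^3 = +1. Now have -(1/17).
(1/17) = 1. Collecting the sign factors: -1.
Product: (-1)·(-1) = 1.

1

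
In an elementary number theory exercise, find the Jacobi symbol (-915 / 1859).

1

(-915 / 1859)
  = -(915 / 1859)    [1859 ≡ 3 mod 4 ⇒ (-1 / 1859) = -1]
  = (1859 / 915)    [QR: both ≡ 3 mod 4, sign flips]
  = (29 / 915)    [1859 ≡ 29 mod 915]
  = (915 / 29)    [QR: 29 ≡ 1 mod 4, sign kept]
  = (16 / 29)    [915 ≡ 16 mod 29]
  = (1 / 29)    [29 ≡ 5 mod 8 ⇒ (2 / 29)^4 = +1]
  = 1    [(1 / 29) = 1]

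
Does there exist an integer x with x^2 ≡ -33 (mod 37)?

(-33/37)
  = (33/37)    [37 ≡ 1 mod 4 ⇒ (-1/37) = +1]
  = (37/33)    [QR: 33 ≡ 1 mod 4, sign kept]
  = (4/33)    [37 ≡ 4 mod 33]
  = (1/33)    [33 ≡ 1 mod 8 ⇒ (2/33)^2 = +1]
  = 1    [(1/33) = 1]
The Legendre symbol is 1, so x^2 ≡ -33 (mod 37) has solution.

yes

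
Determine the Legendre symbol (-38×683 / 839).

By multiplicativity, (-38·683 / 839) = (-38 / 839)·(683 / 839).
First factor (-38 / 839):
Reduce the numerator: -38 ≡ 801 (mod 839), so (-38 / 839) = (801 / 839).
801 ≡ 1 (mod 4), so quadratic reciprocity gives (801 / 839) = (839 / 801). Reduce: 839 ≡ 38 (mod 801). Now have (38 / 801).
Factor out 2: 38 = 2·19. Since 801 ≡ 1 (mod 8), (2 / 801) = +1. Now have (19 / 801).
801 ≡ 1 (mod 4), so quadratic reciprocity gives (19 / 801) = (801 / 19). Reduce: 801 ≡ 3 (mod 19). Now have (3 / 19).
Both 3 ≡ 3 and 19 ≡ 3 (mod 4), so reciprocity gives (3 / 19) = -(19 / 3). Reduce: 19 ≡ 1 (mod 3). Now have -(1 / 3).
(1 / 3) = 1. Collecting the sign factors: -1.
Second factor (683 / 839):
Both 683 ≡ 3 and 839 ≡ 3 (mod 4), so reciprocity gives (683 / 839) = -(839 / 683). Reduce: 839 ≡ 156 (mod 683). Now have -(156 / 683).
Factor out 2: 156 = 2^2·39. Since 683 ≡ 3 (mod 8), (2 / 683) = -1, and (2 / 683)^2 = +1. Now have -(39 / 683).
Both 39 ≡ 3 and 683 ≡ 3 (mod 4), so reciprocity gives (39 / 683) = -(683 / 39). Reduce: 683 ≡ 20 (mod 39). Now have (20 / 39).
Factor out 2: 20 = 2^2·5. Since 39 ≡ 7 (mod 8), (2 / 39) = +1, and (2 / 39)^2 = +1. Now have (5 / 39).
5 ≡ 1 (mod 4), so quadratic reciprocity gives (5 / 39) = (39 / 5). Reduce: 39 ≡ 4 (mod 5). Now have (4 / 5).
Factor out 2: 4 = 2^2. Since 5 ≡ 5 (mod 8), (2 / 5) = -1, and (2 / 5)^2 = +1. Now have (1 / 5).
(1 / 5) = 1. Collecting the sign factors: 1.
Product: (-1)·(1) = -1.

-1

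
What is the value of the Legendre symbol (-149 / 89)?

Pull out -1: (-149 / 89) = (-1 / 89)·(149 / 89). Since 89 ≡ 1 (mod 4), (-1 / 89) = +1. Now have (149 / 89).
Reduce the numerator: 149 ≡ 60 (mod 89), so (149 / 89) = (60 / 89).
Factor out 2: 60 = 2^2·15. Since 89 ≡ 1 (mod 8), (2 / 89) = +1, and (2 / 89)^2 = +1. Now have (15 / 89).
89 ≡ 1 (mod 4), so quadratic reciprocity gives (15 / 89) = (89 / 15). Reduce: 89 ≡ 14 (mod 15). Now have (14 / 15).
Factor out 2: 14 = 2·7. Since 15 ≡ 7 (mod 8), (2 / 15) = +1. Now have (7 / 15).
Both 7 ≡ 3 and 15 ≡ 3 (mod 4), so reciprocity gives (7 / 15) = -(15 / 7). Reduce: 15 ≡ 1 (mod 7). Now have -(1 / 7).
(1 / 7) = 1. Collecting the sign factors: -1.

-1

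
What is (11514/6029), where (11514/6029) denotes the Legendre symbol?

Reduce the numerator: 11514 ≡ 5485 (mod 6029), so (11514/6029) = (5485/6029).
5485 ≡ 1 (mod 4), so quadratic reciprocity gives (5485/6029) = (6029/5485). Reduce: 6029 ≡ 544 (mod 5485). Now have (544/5485).
Factor out 2: 544 = 2^5·17. Since 5485 ≡ 5 (mod 8), (2/5485) = -1, and (2/5485)^5 = -1. Now have -(17/5485).
17 ≡ 1 (mod 4), so quadratic reciprocity gives (17/5485) = (5485/17). Reduce: 5485 ≡ 11 (mod 17). Now have -(11/17).
17 ≡ 1 (mod 4), so quadratic reciprocity gives (11/17) = (17/11). Reduce: 17 ≡ 6 (mod 11). Now have -(6/11).
Factor out 2: 6 = 2·3. Since 11 ≡ 3 (mod 8), (2/11) = -1. Now have (3/11).
Both 3 ≡ 3 and 11 ≡ 3 (mod 4), so reciprocity gives (3/11) = -(11/3). Reduce: 11 ≡ 2 (mod 3). Now have -(2/3).
Factor out 2: 2 = 2. Since 3 ≡ 3 (mod 8), (2/3) = -1. Now have (1/3).
(1/3) = 1. Collecting the sign factors: 1.

1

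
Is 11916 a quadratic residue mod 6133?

no

(11916/6133)
  = (5783/6133)    [11916 ≡ 5783 mod 6133]
  = (6133/5783)    [QR: 6133 ≡ 1 mod 4, sign kept]
  = (350/5783)    [6133 ≡ 350 mod 5783]
  = (175/5783)    [5783 ≡ 7 mod 8 ⇒ (2/5783) = +1]
  = -(5783/175)    [QR: both ≡ 3 mod 4, sign flips]
  = -(8/175)    [5783 ≡ 8 mod 175]
  = -(1/175)    [175 ≡ 7 mod 8 ⇒ (2/175)^3 = +1]
  = -1    [(1/175) = 1]
(11916/6133) = -1, and 6133 is prime, so 11916 is not a quadratic residue mod 6133.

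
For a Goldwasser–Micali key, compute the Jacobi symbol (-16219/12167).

(-16219/12167)
  = (8115/12167)    [-16219 ≡ 8115 mod 12167]
  = -(12167/8115)    [QR: both ≡ 3 mod 4, sign flips]
  = -(4052/8115)    [12167 ≡ 4052 mod 8115]
  = -(1013/8115)    [8115 ≡ 3 mod 8 ⇒ (2/8115)^2 = +1]
  = -(8115/1013)    [QR: 1013 ≡ 1 mod 4, sign kept]
  = -(11/1013)    [8115 ≡ 11 mod 1013]
  = -(1013/11)    [QR: 1013 ≡ 1 mod 4, sign kept]
  = -(1/11)    [1013 ≡ 1 mod 11]
  = -1    [(1/11) = 1]

-1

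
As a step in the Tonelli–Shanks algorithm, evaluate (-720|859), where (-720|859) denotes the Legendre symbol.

-1

Pull out -1: (-720|859) = (-1|859)·(720|859). Since 859 ≡ 3 (mod 4), (-1|859) = -1. Now have -(720|859).
Factor out 2: 720 = 2^4·45. Since 859 ≡ 3 (mod 8), (2|859) = -1, and (2|859)^4 = +1. Now have -(45|859).
45 ≡ 1 (mod 4), so quadratic reciprocity gives (45|859) = (859|45). Reduce: 859 ≡ 4 (mod 45). Now have -(4|45).
Factor out 2: 4 = 2^2. Since 45 ≡ 5 (mod 8), (2|45) = -1, and (2|45)^2 = +1. Now have -(1|45).
(1|45) = 1. Collecting the sign factors: -1.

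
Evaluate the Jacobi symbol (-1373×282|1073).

By multiplicativity, (-1373·282|1073) = (-1373|1073)·(282|1073).
First factor (-1373|1073):
Reduce the numerator: -1373 ≡ 773 (mod 1073), so (-1373|1073) = (773|1073).
773 ≡ 1 (mod 4), so quadratic reciprocity gives (773|1073) = (1073|773). Reduce: 1073 ≡ 300 (mod 773). Now have (300|773).
Factor out 2: 300 = 2^2·75. Since 773 ≡ 5 (mod 8), (2|773) = -1, and (2|773)^2 = +1. Now have (75|773).
773 ≡ 1 (mod 4), so quadratic reciprocity gives (75|773) = (773|75). Reduce: 773 ≡ 23 (mod 75). Now have (23|75).
Both 23 ≡ 3 and 75 ≡ 3 (mod 4), so reciprocity gives (23|75) = -(75|23). Reduce: 75 ≡ 6 (mod 23). Now have -(6|23).
Factor out 2: 6 = 2·3. Since 23 ≡ 7 (mod 8), (2|23) = +1. Now have -(3|23).
Both 3 ≡ 3 and 23 ≡ 3 (mod 4), so reciprocity gives (3|23) = -(23|3). Reduce: 23 ≡ 2 (mod 3). Now have (2|3).
Factor out 2: 2 = 2. Since 3 ≡ 3 (mod 8), (2|3) = -1. Now have -(1|3).
(1|3) = 1. Collecting the sign factors: -1.
Second factor (282|1073):
Factor out 2: 282 = 2·141. Since 1073 ≡ 1 (mod 8), (2|1073) = +1. Now have (141|1073).
141 ≡ 1 (mod 4), so quadratic reciprocity gives (141|1073) = (1073|141). Reduce: 1073 ≡ 86 (mod 141). Now have (86|141).
Factor out 2: 86 = 2·43. Since 141 ≡ 5 (mod 8), (2|141) = -1. Now have -(43|141).
141 ≡ 1 (mod 4), so quadratic reciprocity gives (43|141) = (141|43). Reduce: 141 ≡ 12 (mod 43). Now have -(12|43).
Factor out 2: 12 = 2^2·3. Since 43 ≡ 3 (mod 8), (2|43) = -1, and (2|43)^2 = +1. Now have -(3|43).
Both 3 ≡ 3 and 43 ≡ 3 (mod 4), so reciprocity gives (3|43) = -(43|3). Reduce: 43 ≡ 1 (mod 3). Now have (1|3).
(1|3) = 1. Collecting the sign factors: 1.
Product: (-1)·(1) = -1.

-1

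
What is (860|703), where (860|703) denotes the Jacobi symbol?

Reduce the numerator: 860 ≡ 157 (mod 703), so (860|703) = (157|703).
157 ≡ 1 (mod 4), so quadratic reciprocity gives (157|703) = (703|157). Reduce: 703 ≡ 75 (mod 157). Now have (75|157).
157 ≡ 1 (mod 4), so quadratic reciprocity gives (75|157) = (157|75). Reduce: 157 ≡ 7 (mod 75). Now have (7|75).
Both 7 ≡ 3 and 75 ≡ 3 (mod 4), so reciprocity gives (7|75) = -(75|7). Reduce: 75 ≡ 5 (mod 7). Now have -(5|7).
5 ≡ 1 (mod 4), so quadratic reciprocity gives (5|7) = (7|5). Reduce: 7 ≡ 2 (mod 5). Now have -(2|5).
Factor out 2: 2 = 2. Since 5 ≡ 5 (mod 8), (2|5) = -1. Now have (1|5).
(1|5) = 1. Collecting the sign factors: 1.

1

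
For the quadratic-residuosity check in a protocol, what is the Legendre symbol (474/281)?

-1

(474/281)
  = (193/281)    [474 ≡ 193 mod 281]
  = (281/193)    [QR: 193 ≡ 1 mod 4, sign kept]
  = (88/193)    [281 ≡ 88 mod 193]
  = (11/193)    [193 ≡ 1 mod 8 ⇒ (2/193)^3 = +1]
  = (193/11)    [QR: 193 ≡ 1 mod 4, sign kept]
  = (6/11)    [193 ≡ 6 mod 11]
  = -(3/11)    [11 ≡ 3 mod 8 ⇒ (2/11) = -1]
  = (11/3)    [QR: both ≡ 3 mod 4, sign flips]
  = (2/3)    [11 ≡ 2 mod 3]
  = -(1/3)    [3 ≡ 3 mod 8 ⇒ (2/3) = -1]
  = -1    [(1/3) = 1]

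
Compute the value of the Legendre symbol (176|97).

1

Reduce the numerator: 176 ≡ 79 (mod 97), so (176|97) = (79|97).
97 ≡ 1 (mod 4), so quadratic reciprocity gives (79|97) = (97|79). Reduce: 97 ≡ 18 (mod 79). Now have (18|79).
Factor out 2: 18 = 2·9. Since 79 ≡ 7 (mod 8), (2|79) = +1. Now have (9|79).
9 ≡ 1 (mod 4), so quadratic reciprocity gives (9|79) = (79|9). Reduce: 79 ≡ 7 (mod 9). Now have (7|9).
9 ≡ 1 (mod 4), so quadratic reciprocity gives (7|9) = (9|7). Reduce: 9 ≡ 2 (mod 7). Now have (2|7).
Factor out 2: 2 = 2. Since 7 ≡ 7 (mod 8), (2|7) = +1. Now have (1|7).
(1|7) = 1. Collecting the sign factors: 1.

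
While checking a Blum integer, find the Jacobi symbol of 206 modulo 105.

(206/105)
  = (101/105)    [206 ≡ 101 mod 105]
  = (105/101)    [QR: 101 ≡ 1 mod 4, sign kept]
  = (4/101)    [105 ≡ 4 mod 101]
  = (1/101)    [101 ≡ 5 mod 8 ⇒ (2/101)^2 = +1]
  = 1    [(1/101) = 1]

1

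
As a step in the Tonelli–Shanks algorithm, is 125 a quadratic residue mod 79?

yes

Reduce the numerator: 125 ≡ 46 (mod 79), so (125/79) = (46/79).
Factor out 2: 46 = 2·23. Since 79 ≡ 7 (mod 8), (2/79) = +1. Now have (23/79).
Both 23 ≡ 3 and 79 ≡ 3 (mod 4), so reciprocity gives (23/79) = -(79/23). Reduce: 79 ≡ 10 (mod 23). Now have -(10/23).
Factor out 2: 10 = 2·5. Since 23 ≡ 7 (mod 8), (2/23) = +1. Now have -(5/23).
5 ≡ 1 (mod 4), so quadratic reciprocity gives (5/23) = (23/5). Reduce: 23 ≡ 3 (mod 5). Now have -(3/5).
5 ≡ 1 (mod 4), so quadratic reciprocity gives (3/5) = (5/3). Reduce: 5 ≡ 2 (mod 3). Now have -(2/3).
Factor out 2: 2 = 2. Since 3 ≡ 3 (mod 8), (2/3) = -1. Now have (1/3).
(1/3) = 1. Collecting the sign factors: 1.
The Legendre symbol is 1, so x^2 ≡ 125 (mod 79) has solution.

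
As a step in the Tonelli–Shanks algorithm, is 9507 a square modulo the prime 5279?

(9507|5279)
  = (4228|5279)    [9507 ≡ 4228 mod 5279]
  = (1057|5279)    [5279 ≡ 7 mod 8 ⇒ (2|5279)^2 = +1]
  = (5279|1057)    [QR: 1057 ≡ 1 mod 4, sign kept]
  = (1051|1057)    [5279 ≡ 1051 mod 1057]
  = (1057|1051)    [QR: 1057 ≡ 1 mod 4, sign kept]
  = (6|1051)    [1057 ≡ 6 mod 1051]
  = -(3|1051)    [1051 ≡ 3 mod 8 ⇒ (2|1051) = -1]
  = (1051|3)    [QR: both ≡ 3 mod 4, sign flips]
  = (1|3)    [1051 ≡ 1 mod 3]
  = 1    [(1|3) = 1]
(9507|5279) = 1, and 5279 is prime, so 9507 is a quadratic residue mod 5279.

yes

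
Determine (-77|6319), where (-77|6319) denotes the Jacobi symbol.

(-77|6319)
  = (6242|6319)    [-77 ≡ 6242 mod 6319]
  = (3121|6319)    [6319 ≡ 7 mod 8 ⇒ (2|6319) = +1]
  = (6319|3121)    [QR: 3121 ≡ 1 mod 4, sign kept]
  = (77|3121)    [6319 ≡ 77 mod 3121]
  = (3121|77)    [QR: 77 ≡ 1 mod 4, sign kept]
  = (41|77)    [3121 ≡ 41 mod 77]
  = (77|41)    [QR: 41 ≡ 1 mod 4, sign kept]
  = (36|41)    [77 ≡ 36 mod 41]
  = (9|41)    [41 ≡ 1 mod 8 ⇒ (2|41)^2 = +1]
  = (41|9)    [QR: 9 ≡ 1 mod 4, sign kept]
  = (5|9)    [41 ≡ 5 mod 9]
  = (9|5)    [QR: 5 ≡ 1 mod 4, sign kept]
  = (4|5)    [9 ≡ 4 mod 5]
  = (1|5)    [5 ≡ 5 mod 8 ⇒ (2|5)^2 = +1]
  = 1    [(1|5) = 1]

1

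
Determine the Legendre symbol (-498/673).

1

Reduce the numerator: -498 ≡ 175 (mod 673), so (-498/673) = (175/673).
673 ≡ 1 (mod 4), so quadratic reciprocity gives (175/673) = (673/175). Reduce: 673 ≡ 148 (mod 175). Now have (148/175).
Factor out 2: 148 = 2^2·37. Since 175 ≡ 7 (mod 8), (2/175) = +1, and (2/175)^2 = +1. Now have (37/175).
37 ≡ 1 (mod 4), so quadratic reciprocity gives (37/175) = (175/37). Reduce: 175 ≡ 27 (mod 37). Now have (27/37).
37 ≡ 1 (mod 4), so quadratic reciprocity gives (27/37) = (37/27). Reduce: 37 ≡ 10 (mod 27). Now have (10/27).
Factor out 2: 10 = 2·5. Since 27 ≡ 3 (mod 8), (2/27) = -1. Now have -(5/27).
5 ≡ 1 (mod 4), so quadratic reciprocity gives (5/27) = (27/5). Reduce: 27 ≡ 2 (mod 5). Now have -(2/5).
Factor out 2: 2 = 2. Since 5 ≡ 5 (mod 8), (2/5) = -1. Now have (1/5).
(1/5) = 1. Collecting the sign factors: 1.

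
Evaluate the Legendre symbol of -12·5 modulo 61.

1

By multiplicativity, (-12·5/61) = (-12/61)·(5/61).
First factor (-12/61):
Pull out -1: (-12/61) = (-1/61)·(12/61). Since 61 ≡ 1 (mod 4), (-1/61) = +1. Now have (12/61).
Factor out 2: 12 = 2^2·3. Since 61 ≡ 5 (mod 8), (2/61) = -1, and (2/61)^2 = +1. Now have (3/61).
61 ≡ 1 (mod 4), so quadratic reciprocity gives (3/61) = (61/3). Reduce: 61 ≡ 1 (mod 3). Now have (1/3).
(1/3) = 1. Collecting the sign factors: 1.
Second factor (5/61):
5 ≡ 1 (mod 4), so quadratic reciprocity gives (5/61) = (61/5). Reduce: 61 ≡ 1 (mod 5). Now have (1/5).
(1/5) = 1. Collecting the sign factors: 1.
Product: (1)·(1) = 1.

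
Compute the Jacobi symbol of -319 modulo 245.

1

Reduce the numerator: -319 ≡ 171 (mod 245), so (-319 / 245) = (171 / 245).
245 ≡ 1 (mod 4), so quadratic reciprocity gives (171 / 245) = (245 / 171). Reduce: 245 ≡ 74 (mod 171). Now have (74 / 171).
Factor out 2: 74 = 2·37. Since 171 ≡ 3 (mod 8), (2 / 171) = -1. Now have -(37 / 171).
37 ≡ 1 (mod 4), so quadratic reciprocity gives (37 / 171) = (171 / 37). Reduce: 171 ≡ 23 (mod 37). Now have -(23 / 37).
37 ≡ 1 (mod 4), so quadratic reciprocity gives (23 / 37) = (37 / 23). Reduce: 37 ≡ 14 (mod 23). Now have -(14 / 23).
Factor out 2: 14 = 2·7. Since 23 ≡ 7 (mod 8), (2 / 23) = +1. Now have -(7 / 23).
Both 7 ≡ 3 and 23 ≡ 3 (mod 4), so reciprocity gives (7 / 23) = -(23 / 7). Reduce: 23 ≡ 2 (mod 7). Now have (2 / 7).
Factor out 2: 2 = 2. Since 7 ≡ 7 (mod 8), (2 / 7) = +1. Now have (1 / 7).
(1 / 7) = 1. Collecting the sign factors: 1.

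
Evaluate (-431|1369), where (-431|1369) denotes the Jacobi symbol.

(-431|1369)
  = (938|1369)    [-431 ≡ 938 mod 1369]
  = (469|1369)    [1369 ≡ 1 mod 8 ⇒ (2|1369) = +1]
  = (1369|469)    [QR: 469 ≡ 1 mod 4, sign kept]
  = (431|469)    [1369 ≡ 431 mod 469]
  = (469|431)    [QR: 469 ≡ 1 mod 4, sign kept]
  = (38|431)    [469 ≡ 38 mod 431]
  = (19|431)    [431 ≡ 7 mod 8 ⇒ (2|431) = +1]
  = -(431|19)    [QR: both ≡ 3 mod 4, sign flips]
  = -(13|19)    [431 ≡ 13 mod 19]
  = -(19|13)    [QR: 13 ≡ 1 mod 4, sign kept]
  = -(6|13)    [19 ≡ 6 mod 13]
  = (3|13)    [13 ≡ 5 mod 8 ⇒ (2|13) = -1]
  = (13|3)    [QR: 13 ≡ 1 mod 4, sign kept]
  = (1|3)    [13 ≡ 1 mod 3]
  = 1    [(1|3) = 1]

1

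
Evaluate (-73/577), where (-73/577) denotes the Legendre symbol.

-1

Pull out -1: (-73/577) = (-1/577)·(73/577). Since 577 ≡ 1 (mod 4), (-1/577) = +1. Now have (73/577).
73 ≡ 1 (mod 4), so quadratic reciprocity gives (73/577) = (577/73). Reduce: 577 ≡ 66 (mod 73). Now have (66/73).
Factor out 2: 66 = 2·33. Since 73 ≡ 1 (mod 8), (2/73) = +1. Now have (33/73).
33 ≡ 1 (mod 4), so quadratic reciprocity gives (33/73) = (73/33). Reduce: 73 ≡ 7 (mod 33). Now have (7/33).
33 ≡ 1 (mod 4), so quadratic reciprocity gives (7/33) = (33/7). Reduce: 33 ≡ 5 (mod 7). Now have (5/7).
5 ≡ 1 (mod 4), so quadratic reciprocity gives (5/7) = (7/5). Reduce: 7 ≡ 2 (mod 5). Now have (2/5).
Factor out 2: 2 = 2. Since 5 ≡ 5 (mod 8), (2/5) = -1. Now have -(1/5).
(1/5) = 1. Collecting the sign factors: -1.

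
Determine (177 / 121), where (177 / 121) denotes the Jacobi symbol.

1

Reduce the numerator: 177 ≡ 56 (mod 121), so (177 / 121) = (56 / 121).
Factor out 2: 56 = 2^3·7. Since 121 ≡ 1 (mod 8), (2 / 121) = +1, and (2 / 121)^3 = +1. Now have (7 / 121).
121 ≡ 1 (mod 4), so quadratic reciprocity gives (7 / 121) = (121 / 7). Reduce: 121 ≡ 2 (mod 7). Now have (2 / 7).
Factor out 2: 2 = 2. Since 7 ≡ 7 (mod 8), (2 / 7) = +1. Now have (1 / 7).
(1 / 7) = 1. Collecting the sign factors: 1.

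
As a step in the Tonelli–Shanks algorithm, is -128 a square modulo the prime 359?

(-128|359)
  = -(128|359)    [359 ≡ 3 mod 4 ⇒ (-1|359) = -1]
  = -(1|359)    [359 ≡ 7 mod 8 ⇒ (2|359)^7 = +1]
  = -1    [(1|359) = 1]
The Legendre symbol is -1, so x^2 ≡ -128 (mod 359) has no solution.

no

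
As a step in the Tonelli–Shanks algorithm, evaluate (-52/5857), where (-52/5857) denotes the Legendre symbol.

-1

(-52/5857)
  = (5805/5857)    [-52 ≡ 5805 mod 5857]
  = (5857/5805)    [QR: 5805 ≡ 1 mod 4, sign kept]
  = (52/5805)    [5857 ≡ 52 mod 5805]
  = (13/5805)    [5805 ≡ 5 mod 8 ⇒ (2/5805)^2 = +1]
  = (5805/13)    [QR: 13 ≡ 1 mod 4, sign kept]
  = (7/13)    [5805 ≡ 7 mod 13]
  = (13/7)    [QR: 13 ≡ 1 mod 4, sign kept]
  = (6/7)    [13 ≡ 6 mod 7]
  = (3/7)    [7 ≡ 7 mod 8 ⇒ (2/7) = +1]
  = -(7/3)    [QR: both ≡ 3 mod 4, sign flips]
  = -(1/3)    [7 ≡ 1 mod 3]
  = -1    [(1/3) = 1]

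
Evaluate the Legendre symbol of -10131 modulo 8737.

1

Reduce the numerator: -10131 ≡ 7343 (mod 8737), so (-10131/8737) = (7343/8737).
8737 ≡ 1 (mod 4), so quadratic reciprocity gives (7343/8737) = (8737/7343). Reduce: 8737 ≡ 1394 (mod 7343). Now have (1394/7343).
Factor out 2: 1394 = 2·697. Since 7343 ≡ 7 (mod 8), (2/7343) = +1. Now have (697/7343).
697 ≡ 1 (mod 4), so quadratic reciprocity gives (697/7343) = (7343/697). Reduce: 7343 ≡ 373 (mod 697). Now have (373/697).
373 ≡ 1 (mod 4), so quadratic reciprocity gives (373/697) = (697/373). Reduce: 697 ≡ 324 (mod 373). Now have (324/373).
Factor out 2: 324 = 2^2·81. Since 373 ≡ 5 (mod 8), (2/373) = -1, and (2/373)^2 = +1. Now have (81/373).
81 ≡ 1 (mod 4), so quadratic reciprocity gives (81/373) = (373/81). Reduce: 373 ≡ 49 (mod 81). Now have (49/81).
49 ≡ 1 (mod 4), so quadratic reciprocity gives (49/81) = (81/49). Reduce: 81 ≡ 32 (mod 49). Now have (32/49).
Factor out 2: 32 = 2^5. Since 49 ≡ 1 (mod 8), (2/49) = +1, and (2/49)^5 = +1. Now have (1/49).
(1/49) = 1. Collecting the sign factors: 1.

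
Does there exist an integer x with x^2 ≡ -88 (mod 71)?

(-88/71)
  = (54/71)    [-88 ≡ 54 mod 71]
  = (27/71)    [71 ≡ 7 mod 8 ⇒ (2/71) = +1]
  = -(71/27)    [QR: both ≡ 3 mod 4, sign flips]
  = -(17/27)    [71 ≡ 17 mod 27]
  = -(27/17)    [QR: 17 ≡ 1 mod 4, sign kept]
  = -(10/17)    [27 ≡ 10 mod 17]
  = -(5/17)    [17 ≡ 1 mod 8 ⇒ (2/17) = +1]
  = -(17/5)    [QR: 5 ≡ 1 mod 4, sign kept]
  = -(2/5)    [17 ≡ 2 mod 5]
  = (1/5)    [5 ≡ 5 mod 8 ⇒ (2/5) = -1]
  = 1    [(1/5) = 1]
(-88/71) = 1, and 71 is prime, so -88 is a quadratic residue mod 71.

yes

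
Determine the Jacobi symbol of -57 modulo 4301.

-1

Reduce the numerator: -57 ≡ 4244 (mod 4301), so (-57/4301) = (4244/4301).
Factor out 2: 4244 = 2^2·1061. Since 4301 ≡ 5 (mod 8), (2/4301) = -1, and (2/4301)^2 = +1. Now have (1061/4301).
1061 ≡ 1 (mod 4), so quadratic reciprocity gives (1061/4301) = (4301/1061). Reduce: 4301 ≡ 57 (mod 1061). Now have (57/1061).
57 ≡ 1 (mod 4), so quadratic reciprocity gives (57/1061) = (1061/57). Reduce: 1061 ≡ 35 (mod 57). Now have (35/57).
57 ≡ 1 (mod 4), so quadratic reciprocity gives (35/57) = (57/35). Reduce: 57 ≡ 22 (mod 35). Now have (22/35).
Factor out 2: 22 = 2·11. Since 35 ≡ 3 (mod 8), (2/35) = -1. Now have -(11/35).
Both 11 ≡ 3 and 35 ≡ 3 (mod 4), so reciprocity gives (11/35) = -(35/11). Reduce: 35 ≡ 2 (mod 11). Now have (2/11).
Factor out 2: 2 = 2. Since 11 ≡ 3 (mod 8), (2/11) = -1. Now have -(1/11).
(1/11) = 1. Collecting the sign factors: -1.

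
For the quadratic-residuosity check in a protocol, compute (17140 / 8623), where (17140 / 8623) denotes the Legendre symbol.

-1

Reduce the numerator: 17140 ≡ 8517 (mod 8623), so (17140 / 8623) = (8517 / 8623).
8517 ≡ 1 (mod 4), so quadratic reciprocity gives (8517 / 8623) = (8623 / 8517). Reduce: 8623 ≡ 106 (mod 8517). Now have (106 / 8517).
Factor out 2: 106 = 2·53. Since 8517 ≡ 5 (mod 8), (2 / 8517) = -1. Now have -(53 / 8517).
53 ≡ 1 (mod 4), so quadratic reciprocity gives (53 / 8517) = (8517 / 53). Reduce: 8517 ≡ 37 (mod 53). Now have -(37 / 53).
37 ≡ 1 (mod 4), so quadratic reciprocity gives (37 / 53) = (53 / 37). Reduce: 53 ≡ 16 (mod 37). Now have -(16 / 37).
Factor out 2: 16 = 2^4. Since 37 ≡ 5 (mod 8), (2 / 37) = -1, and (2 / 37)^4 = +1. Now have -(1 / 37).
(1 / 37) = 1. Collecting the sign factors: -1.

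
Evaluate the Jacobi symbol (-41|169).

1

Reduce the numerator: -41 ≡ 128 (mod 169), so (-41|169) = (128|169).
Factor out 2: 128 = 2^7. Since 169 ≡ 1 (mod 8), (2|169) = +1, and (2|169)^7 = +1. Now have (1|169).
(1|169) = 1. Collecting the sign factors: 1.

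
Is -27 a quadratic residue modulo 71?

no

(-27/71)
  = -(27/71)    [71 ≡ 3 mod 4 ⇒ (-1/71) = -1]
  = (71/27)    [QR: both ≡ 3 mod 4, sign flips]
  = (17/27)    [71 ≡ 17 mod 27]
  = (27/17)    [QR: 17 ≡ 1 mod 4, sign kept]
  = (10/17)    [27 ≡ 10 mod 17]
  = (5/17)    [17 ≡ 1 mod 8 ⇒ (2/17) = +1]
  = (17/5)    [QR: 5 ≡ 1 mod 4, sign kept]
  = (2/5)    [17 ≡ 2 mod 5]
  = -(1/5)    [5 ≡ 5 mod 8 ⇒ (2/5) = -1]
  = -1    [(1/5) = 1]
The Legendre symbol is -1, so x^2 ≡ -27 (mod 71) has no solution.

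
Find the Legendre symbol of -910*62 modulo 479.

By multiplicativity, (-910·62/479) = (-910/479)·(62/479).
First factor (-910/479):
Pull out -1: (-910/479) = (-1/479)·(910/479). Since 479 ≡ 3 (mod 4), (-1/479) = -1. Now have -(910/479).
Reduce the numerator: 910 ≡ 431 (mod 479), so (910/479) = (431/479).
Both 431 ≡ 3 and 479 ≡ 3 (mod 4), so reciprocity gives (431/479) = -(479/431). Reduce: 479 ≡ 48 (mod 431). Now have (48/431).
Factor out 2: 48 = 2^4·3. Since 431 ≡ 7 (mod 8), (2/431) = +1, and (2/431)^4 = +1. Now have (3/431).
Both 3 ≡ 3 and 431 ≡ 3 (mod 4), so reciprocity gives (3/431) = -(431/3). Reduce: 431 ≡ 2 (mod 3). Now have -(2/3).
Factor out 2: 2 = 2. Since 3 ≡ 3 (mod 8), (2/3) = -1. Now have (1/3).
(1/3) = 1. Collecting the sign factors: 1.
Second factor (62/479):
Factor out 2: 62 = 2·31. Since 479 ≡ 7 (mod 8), (2/479) = +1. Now have (31/479).
Both 31 ≡ 3 and 479 ≡ 3 (mod 4), so reciprocity gives (31/479) = -(479/31). Reduce: 479 ≡ 14 (mod 31). Now have -(14/31).
Factor out 2: 14 = 2·7. Since 31 ≡ 7 (mod 8), (2/31) = +1. Now have -(7/31).
Both 7 ≡ 3 and 31 ≡ 3 (mod 4), so reciprocity gives (7/31) = -(31/7). Reduce: 31 ≡ 3 (mod 7). Now have (3/7).
Both 3 ≡ 3 and 7 ≡ 3 (mod 4), so reciprocity gives (3/7) = -(7/3). Reduce: 7 ≡ 1 (mod 3). Now have -(1/3).
(1/3) = 1. Collecting the sign factors: -1.
Product: (1)·(-1) = -1.

-1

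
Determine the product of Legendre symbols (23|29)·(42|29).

By multiplicativity, (23·42|29) = (23|29)·(42|29).
First factor (23|29):
29 ≡ 1 (mod 4), so quadratic reciprocity gives (23|29) = (29|23). Reduce: 29 ≡ 6 (mod 23). Now have (6|23).
Factor out 2: 6 = 2·3. Since 23 ≡ 7 (mod 8), (2|23) = +1. Now have (3|23).
Both 3 ≡ 3 and 23 ≡ 3 (mod 4), so reciprocity gives (3|23) = -(23|3). Reduce: 23 ≡ 2 (mod 3). Now have -(2|3).
Factor out 2: 2 = 2. Since 3 ≡ 3 (mod 8), (2|3) = -1. Now have (1|3).
(1|3) = 1. Collecting the sign factors: 1.
Second factor (42|29):
Reduce the numerator: 42 ≡ 13 (mod 29), so (42|29) = (13|29).
13 ≡ 1 (mod 4), so quadratic reciprocity gives (13|29) = (29|13). Reduce: 29 ≡ 3 (mod 13). Now have (3|13).
13 ≡ 1 (mod 4), so quadratic reciprocity gives (3|13) = (13|3). Reduce: 13 ≡ 1 (mod 3). Now have (1|3).
(1|3) = 1. Collecting the sign factors: 1.
Product: (1)·(1) = 1.

1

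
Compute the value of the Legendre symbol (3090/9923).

(3090/9923)
  = -(1545/9923)    [9923 ≡ 3 mod 8 ⇒ (2/9923) = -1]
  = -(9923/1545)    [QR: 1545 ≡ 1 mod 4, sign kept]
  = -(653/1545)    [9923 ≡ 653 mod 1545]
  = -(1545/653)    [QR: 653 ≡ 1 mod 4, sign kept]
  = -(239/653)    [1545 ≡ 239 mod 653]
  = -(653/239)    [QR: 653 ≡ 1 mod 4, sign kept]
  = -(175/239)    [653 ≡ 175 mod 239]
  = (239/175)    [QR: both ≡ 3 mod 4, sign flips]
  = (64/175)    [239 ≡ 64 mod 175]
  = (1/175)    [175 ≡ 7 mod 8 ⇒ (2/175)^6 = +1]
  = 1    [(1/175) = 1]

1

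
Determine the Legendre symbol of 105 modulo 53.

(105/53)
  = (52/53)    [105 ≡ 52 mod 53]
  = (13/53)    [53 ≡ 5 mod 8 ⇒ (2/53)^2 = +1]
  = (53/13)    [QR: 13 ≡ 1 mod 4, sign kept]
  = (1/13)    [53 ≡ 1 mod 13]
  = 1    [(1/13) = 1]

1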